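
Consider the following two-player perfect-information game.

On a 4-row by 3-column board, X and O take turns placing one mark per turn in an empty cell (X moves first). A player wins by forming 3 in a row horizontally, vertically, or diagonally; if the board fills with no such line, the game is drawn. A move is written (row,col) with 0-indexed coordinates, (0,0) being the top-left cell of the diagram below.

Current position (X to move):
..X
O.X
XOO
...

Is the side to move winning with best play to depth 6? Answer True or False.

X winning at [..X/O.X/XOO/...]: True

p1 X@[..X/O.X/XOO/...]: (0,0)[X.X/O.X/XOO/...]-1 (0,1)[.XX/O.X/XOO/...]-1 (1,1)[..X/OXX/XOO/...]+1* (3,0)[..X/O.X/XOO/X..]-1 (3,1)[..X/O.X/XOO/.X.]-1 (3,2)[..X/O.X/XOO/..X]-1
p2 O@[..X/OXX/XOO/...] terminal -1; root [..X/O.X/XOO/...] d6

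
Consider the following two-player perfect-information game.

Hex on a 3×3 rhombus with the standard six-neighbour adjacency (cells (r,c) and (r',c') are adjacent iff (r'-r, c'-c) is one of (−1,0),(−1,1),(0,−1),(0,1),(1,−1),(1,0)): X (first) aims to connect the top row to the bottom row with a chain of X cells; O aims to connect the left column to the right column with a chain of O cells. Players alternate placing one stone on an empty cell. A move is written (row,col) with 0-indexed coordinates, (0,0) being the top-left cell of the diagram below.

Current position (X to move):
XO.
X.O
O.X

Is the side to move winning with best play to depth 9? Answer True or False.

X winning at [XO./X.O/O.X]: False

[XO./X.O/O.X] X move#1: (0,2):-1/XOX/X.O/O.X*, (1,1):-1/XO./XXO/O.X, (2,1):-1/XO./X.O/OXX
[XOX/X.O/O.X] O move#2: (1,1):+1/XOX/XOO/O.X*, (2,1):+1/XOX/X.O/OOX
[XOX/XOO/O.X] end (terminal -1, X#3); searched XO./X.O/O.X to 9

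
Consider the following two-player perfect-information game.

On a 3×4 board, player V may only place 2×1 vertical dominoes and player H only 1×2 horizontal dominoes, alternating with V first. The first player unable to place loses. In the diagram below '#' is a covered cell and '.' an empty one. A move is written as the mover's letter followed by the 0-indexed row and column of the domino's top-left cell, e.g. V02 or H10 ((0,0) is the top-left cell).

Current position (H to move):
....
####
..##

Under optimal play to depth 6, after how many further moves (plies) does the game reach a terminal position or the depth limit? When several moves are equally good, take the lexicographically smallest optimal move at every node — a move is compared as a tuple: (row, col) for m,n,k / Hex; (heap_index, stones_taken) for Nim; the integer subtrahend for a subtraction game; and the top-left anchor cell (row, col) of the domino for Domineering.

[..../####/..##] H move#1: H00:+1/##../####/..##*, H01:+1/.##./####/..##, H02:+1/..##/####/..##, H20:+1/..../####/####
[##../####/..##] end (terminal -1, V#2); searched ..../####/..## to 6

PV length from [..../####/..##]: 1 ply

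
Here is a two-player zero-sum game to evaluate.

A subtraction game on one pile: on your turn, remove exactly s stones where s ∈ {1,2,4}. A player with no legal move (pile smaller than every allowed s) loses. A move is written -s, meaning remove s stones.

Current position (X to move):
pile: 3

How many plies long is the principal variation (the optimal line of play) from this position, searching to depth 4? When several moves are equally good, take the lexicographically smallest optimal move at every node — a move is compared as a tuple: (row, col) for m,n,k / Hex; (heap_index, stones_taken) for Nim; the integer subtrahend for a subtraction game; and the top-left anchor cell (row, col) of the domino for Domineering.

p1 X@[3]: -1[2]-1* -2[1]-1
p2 O@[2]: -1[1]-1 -2[0]+1*
p3 X@[0] terminal -1; root [3] d4

PV length from [3]: 2 plies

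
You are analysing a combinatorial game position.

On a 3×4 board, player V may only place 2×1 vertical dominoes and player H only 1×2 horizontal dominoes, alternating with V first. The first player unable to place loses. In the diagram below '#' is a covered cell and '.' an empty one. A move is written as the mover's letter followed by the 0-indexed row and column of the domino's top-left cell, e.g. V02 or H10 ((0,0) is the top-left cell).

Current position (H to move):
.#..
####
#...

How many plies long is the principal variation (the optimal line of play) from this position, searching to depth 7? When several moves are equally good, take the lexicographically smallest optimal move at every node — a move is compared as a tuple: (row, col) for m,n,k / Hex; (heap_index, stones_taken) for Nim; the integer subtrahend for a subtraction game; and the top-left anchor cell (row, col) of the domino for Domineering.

PV length from [.#../####/#...]: 1 ply

[.#../####/#...] H move#1: H02:+1/.###/####/#...*, H21:+1/.#../####/###., H22:+1/.#../####/#.##
[.###/####/#...] end (terminal -1, V#2); searched .#../####/#... to 7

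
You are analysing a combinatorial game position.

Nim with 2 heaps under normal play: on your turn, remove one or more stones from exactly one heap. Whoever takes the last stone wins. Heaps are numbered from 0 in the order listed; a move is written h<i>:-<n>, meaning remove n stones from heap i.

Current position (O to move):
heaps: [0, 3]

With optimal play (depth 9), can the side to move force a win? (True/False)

O winning at [(0,3)]: True

[(0,3)] O move#1: h1:-1:-1/(0,2), h1:-2:-1/(0,1), h1:-3:+1/(0,0)*
[(0,0)] end (terminal -1, X#2); searched (0,3) to 9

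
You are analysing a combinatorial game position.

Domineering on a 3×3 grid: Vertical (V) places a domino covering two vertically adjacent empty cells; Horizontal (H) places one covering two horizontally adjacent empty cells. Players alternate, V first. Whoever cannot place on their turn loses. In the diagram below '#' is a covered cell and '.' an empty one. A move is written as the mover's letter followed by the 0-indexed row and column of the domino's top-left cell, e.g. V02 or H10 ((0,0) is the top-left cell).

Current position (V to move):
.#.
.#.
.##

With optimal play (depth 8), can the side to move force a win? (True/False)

p1 V@[.#./.#./.##]: V00[##./##./.##]+1* V02[.##/.##/.##]+1 V10[.#./##./###]+1
p2 H@[##./##./.##] terminal -1; root [.#./.#./.##] d8

V winning at [.#./.#./.##]: True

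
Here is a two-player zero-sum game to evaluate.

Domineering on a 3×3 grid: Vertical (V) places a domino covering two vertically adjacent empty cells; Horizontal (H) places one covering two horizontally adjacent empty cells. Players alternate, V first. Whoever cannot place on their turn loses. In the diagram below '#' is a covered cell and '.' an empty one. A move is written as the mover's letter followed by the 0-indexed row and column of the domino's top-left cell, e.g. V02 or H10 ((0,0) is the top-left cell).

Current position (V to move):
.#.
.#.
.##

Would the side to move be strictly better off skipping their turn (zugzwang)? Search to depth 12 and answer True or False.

[.#./.#./.##] V move#1: V00:+1/##./##./.##*, V02:+1/.##/.##/.##, V10:+1/.#./##./###
[##./##./.##] end (terminal -1, H#2); searched .#./.#./.## to 12
suppose V passes — search the same position with H to move:
pass> [.#./.#./.##] end (terminal -1, H#1); searched .#./.#./.## to 12
for V: play +1, pass +1

zugzwang(.#./.#./.##, V) = False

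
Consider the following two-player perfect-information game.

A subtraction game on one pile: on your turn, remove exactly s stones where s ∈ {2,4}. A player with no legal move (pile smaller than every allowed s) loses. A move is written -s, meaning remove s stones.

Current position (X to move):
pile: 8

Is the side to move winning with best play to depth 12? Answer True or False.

X winning at [8]: True

[8] X move#1: -2:+1/6*, -4:-1/4
[6] O move#2: -2:-1/4*, -4:-1/2
[4] X move#3: -2:-1/2, -4:+1/0*
[0] end (terminal -1, O#4); searched 8 to 12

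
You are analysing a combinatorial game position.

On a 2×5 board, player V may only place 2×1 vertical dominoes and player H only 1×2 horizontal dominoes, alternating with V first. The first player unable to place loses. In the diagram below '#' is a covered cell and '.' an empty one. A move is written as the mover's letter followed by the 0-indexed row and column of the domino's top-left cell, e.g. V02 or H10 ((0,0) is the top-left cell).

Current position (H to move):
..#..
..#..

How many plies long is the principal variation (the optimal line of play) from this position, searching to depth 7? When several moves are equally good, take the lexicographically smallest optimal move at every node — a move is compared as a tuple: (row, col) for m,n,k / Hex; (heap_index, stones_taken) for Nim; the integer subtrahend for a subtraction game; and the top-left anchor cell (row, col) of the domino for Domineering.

PV length from [..#../..#..]: 4 plies

[..#../..#..] H move#1: H00:-1/###../..#..*, H03:-1/..###/..#.., H10:-1/..#../###.., H13:-1/..#../..###
[###../..#..] V move#2: V03:+1/####./..##.*, V04:+1/###.#/..#.#
[####./..##.] H move#3: H10:-1/####./####.*
[####./####.] V move#4: V04:+1/#####/#####*
[#####/#####] end (terminal -1, H#5); searched ..#../..#.. to 7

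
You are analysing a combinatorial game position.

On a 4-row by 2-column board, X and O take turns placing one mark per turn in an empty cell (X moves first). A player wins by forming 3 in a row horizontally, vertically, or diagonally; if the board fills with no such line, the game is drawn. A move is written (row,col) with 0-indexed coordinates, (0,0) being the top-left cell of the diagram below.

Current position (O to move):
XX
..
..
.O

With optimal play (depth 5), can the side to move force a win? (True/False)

O winning at [XX/../../.O]: False

ply 1, O at XX/../../.O | (1,0)=+0→XX/O./../.O*; (1,1)=+0→XX/.O/../.O; (2,0)=+0→XX/../O./.O; (2,1)=+0→XX/../.O/.O; (3,0)=+0→XX/../../OO
ply 2, X at XX/O./../.O | (1,1)=+0→XX/OX/../.O*; (2,0)=+0→XX/O./X./.O; (2,1)=+0→XX/O./.X/.O; (3,0)=+0→XX/O./../XO
ply 3, O at XX/OX/../.O | (2,0)=-1→XX/OX/O./.O; (2,1)=+0→XX/OX/.O/.O*; (3,0)=-1→XX/OX/../OO
ply 4, X at XX/OX/.O/.O | (2,0)=+0→XX/OX/XO/.O*; (3,0)=+0→XX/OX/.O/XO
ply 5, O at XX/OX/XO/.O | (3,0)=+0→XX/OX/XO/OO*
ply 6: XX/OX/XO/OO is terminal +0 (X); from XX/../../.O depth 5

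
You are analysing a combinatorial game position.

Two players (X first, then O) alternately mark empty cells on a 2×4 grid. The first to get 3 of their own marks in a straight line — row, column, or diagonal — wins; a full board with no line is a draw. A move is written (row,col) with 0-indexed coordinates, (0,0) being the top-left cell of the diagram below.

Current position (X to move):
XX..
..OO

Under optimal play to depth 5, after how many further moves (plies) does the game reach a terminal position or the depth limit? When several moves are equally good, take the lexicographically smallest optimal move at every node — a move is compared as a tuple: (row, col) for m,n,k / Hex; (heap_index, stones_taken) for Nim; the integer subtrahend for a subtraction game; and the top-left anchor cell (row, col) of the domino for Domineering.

[XX../..OO] X move#1: (0,2):+1/XXX./..OO*, (0,3):-1/XX.X/..OO, (1,0):-1/XX../X.OO, (1,1):+0/XX../.XOO
[XXX./..OO] end (terminal -1, O#2); searched XX../..OO to 5

PV length from [XX../..OO]: 1 ply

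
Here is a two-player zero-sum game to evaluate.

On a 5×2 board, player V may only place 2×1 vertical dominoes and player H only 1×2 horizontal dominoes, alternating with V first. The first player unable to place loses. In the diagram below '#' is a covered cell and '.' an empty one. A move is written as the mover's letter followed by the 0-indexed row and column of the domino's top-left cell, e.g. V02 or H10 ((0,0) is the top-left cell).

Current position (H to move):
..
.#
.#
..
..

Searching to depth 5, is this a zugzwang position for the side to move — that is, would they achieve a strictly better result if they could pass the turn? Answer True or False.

p1 H@[../.#/.#/../..]: H00[##/.#/.#/../..]-1 H30[../.#/.#/##/..]+1* H40[../.#/.#/../##]+1
p2 V@[../.#/.#/##/..]: V00[#./##/.#/##/..]-1* V10[../##/##/##/..]-1
p3 H@[#./##/.#/##/..]: H40[#./##/.#/##/##]+1*
p4 V@[#./##/.#/##/##] terminal -1; root [../.#/.#/../..] d5
suppose H passes — search the same position with V to move:
pass> p1 V@[../.#/.#/../..]: V00[#./##/.#/../..]-1 V10[../##/##/../..]-1 V20[../.#/##/#./..]+1* V30[../.#/.#/#./#.]+1 V31[../.#/.#/.#/.#]+1
pass> p2 H@[../.#/##/#./..]: H00[##/.#/##/#./..]-1* H40[../.#/##/#./##]-1
pass> p3 V@[##/.#/##/#./..]: V31[##/.#/##/##/.#]+1*
pass> p4 H@[##/.#/##/##/.#] terminal -1; root [../.#/.#/../..] d5
for H: play +1, pass -1

zugzwang(../.#/.#/../.., H) = False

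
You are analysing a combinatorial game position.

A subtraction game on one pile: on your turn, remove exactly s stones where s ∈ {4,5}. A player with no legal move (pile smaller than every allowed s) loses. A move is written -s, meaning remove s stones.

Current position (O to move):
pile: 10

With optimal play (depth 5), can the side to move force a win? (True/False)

p1 O@[10]: -4[6]-1* -5[5]-1
p2 X@[6]: -4[2]+1* -5[1]+1
p3 O@[2] terminal -1; root [10] d5

O winning at [10]: False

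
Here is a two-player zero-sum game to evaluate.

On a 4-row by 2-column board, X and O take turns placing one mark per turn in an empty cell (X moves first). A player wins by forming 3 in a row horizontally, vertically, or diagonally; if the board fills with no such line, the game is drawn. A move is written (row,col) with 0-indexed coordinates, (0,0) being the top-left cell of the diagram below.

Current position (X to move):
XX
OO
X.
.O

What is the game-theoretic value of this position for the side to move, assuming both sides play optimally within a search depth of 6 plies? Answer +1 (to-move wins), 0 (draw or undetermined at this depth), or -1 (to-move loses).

p1 X@[XX/OO/X./.O]: (2,1)[XX/OO/XX/.O]+0* (3,0)[XX/OO/X./XO]-1
p2 O@[XX/OO/XX/.O]: (3,0)[XX/OO/XX/OO]+0*
p3 X@[XX/OO/XX/OO] terminal +0; root [XX/OO/X./.O] d6

value(XX/OO/X./.O, X) = 0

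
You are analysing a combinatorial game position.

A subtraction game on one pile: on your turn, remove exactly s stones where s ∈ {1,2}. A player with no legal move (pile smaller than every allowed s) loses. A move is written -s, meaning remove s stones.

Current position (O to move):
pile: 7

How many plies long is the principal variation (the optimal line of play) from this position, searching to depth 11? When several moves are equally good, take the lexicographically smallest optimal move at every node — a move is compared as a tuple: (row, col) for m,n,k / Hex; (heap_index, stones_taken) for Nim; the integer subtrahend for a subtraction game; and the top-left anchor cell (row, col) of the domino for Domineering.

[7] O move#1: -1:+1/6*, -2:-1/5
[6] X move#2: -1:-1/5*, -2:-1/4
[5] O move#3: -1:-1/4, -2:+1/3*
[3] X move#4: -1:-1/2*, -2:-1/1
[2] O move#5: -1:-1/1, -2:+1/0*
[0] end (terminal -1, X#6); searched 7 to 11

PV length from [7]: 5 plies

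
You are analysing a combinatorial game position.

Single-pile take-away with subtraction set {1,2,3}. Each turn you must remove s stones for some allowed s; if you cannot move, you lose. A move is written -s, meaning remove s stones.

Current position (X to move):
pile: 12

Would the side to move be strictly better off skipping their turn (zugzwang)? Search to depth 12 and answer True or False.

zugzwang(12, X) = True

p1 X@[12]: -1[11]-1* -2[10]-1 -3[9]-1
p2 O@[11]: -1[10]-1 -2[9]-1 -3[8]+1*
p3 X@[8]: -1[7]-1* -2[6]-1 -3[5]-1
p4 O@[7]: -1[6]-1 -2[5]-1 -3[4]+1*
p5 X@[4]: -1[3]-1* -2[2]-1 -3[1]-1
p6 O@[3]: -1[2]-1 -2[1]-1 -3[0]+1*
p7 X@[0] terminal -1; root [12] d12
suppose X passes — search the same position with O to move:
pass> p1 O@[12]: -1[11]-1* -2[10]-1 -3[9]-1
pass> p2 X@[11]: -1[10]-1 -2[9]-1 -3[8]+1*
pass> p3 O@[8]: -1[7]-1* -2[6]-1 -3[5]-1
pass> p4 X@[7]: -1[6]-1 -2[5]-1 -3[4]+1*
pass> p5 O@[4]: -1[3]-1* -2[2]-1 -3[1]-1
pass> p6 X@[3]: -1[2]-1 -2[1]-1 -3[0]+1*
pass> p7 O@[0] terminal -1; root [12] d12
for X: play -1, pass +1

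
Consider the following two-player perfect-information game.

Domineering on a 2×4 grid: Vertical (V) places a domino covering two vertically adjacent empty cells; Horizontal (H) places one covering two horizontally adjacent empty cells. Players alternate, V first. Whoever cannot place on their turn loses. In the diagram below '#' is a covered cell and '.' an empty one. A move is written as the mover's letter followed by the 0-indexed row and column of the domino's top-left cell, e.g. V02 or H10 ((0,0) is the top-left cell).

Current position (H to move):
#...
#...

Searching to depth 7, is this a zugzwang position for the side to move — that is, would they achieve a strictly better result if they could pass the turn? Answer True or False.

p1 H@[#.../#...]: H01[###./#...]+1* H02[#.##/#...]+1 H11[#.../###.]+1 H12[#.../#.##]+1
p2 V@[###./#...]: V03[####/#..#]-1*
p3 H@[####/#..#]: H11[####/####]+1*
p4 V@[####/####] terminal -1; root [#.../#...] d7
pass branch (V moves first from the same position):
  | p1 V@[#.../#...]: V01[##../##..]-1 V02[#.#./#.#.]+1* V03[#..#/#..#]-1
  | p2 H@[#.#./#.#.] terminal -1; root [#.../#...] d7
H moving scores +1; H passing scores -1

zugzwang(#.../#..., H) = False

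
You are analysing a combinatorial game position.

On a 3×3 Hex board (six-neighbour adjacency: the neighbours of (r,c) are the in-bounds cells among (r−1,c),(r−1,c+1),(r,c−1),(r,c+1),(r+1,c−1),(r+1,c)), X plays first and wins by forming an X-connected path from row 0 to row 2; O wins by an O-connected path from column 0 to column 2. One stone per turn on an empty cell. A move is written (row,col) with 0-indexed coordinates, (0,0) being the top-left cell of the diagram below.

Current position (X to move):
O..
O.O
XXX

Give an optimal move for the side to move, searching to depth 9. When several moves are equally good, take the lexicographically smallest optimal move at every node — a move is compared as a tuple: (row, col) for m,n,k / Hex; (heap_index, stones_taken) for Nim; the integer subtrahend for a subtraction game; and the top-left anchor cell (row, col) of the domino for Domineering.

X's best at [O../O.O/XXX]: (1,1)

ply 1, X at O../O.O/XXX | (0,1)=-1→OX./O.O/XXX; (0,2)=-1→O.X/O.O/XXX; (1,1)=+1→O../OXO/XXX*
ply 2, O at O../OXO/XXX | (0,1)=-1→OO./OXO/XXX*; (0,2)=-1→O.O/OXO/XXX
ply 3, X at OO./OXO/XXX | (0,2)=+1→OOX/OXO/XXX*
ply 4: OOX/OXO/XXX is terminal -1 (O); from O../O.O/XXX depth 9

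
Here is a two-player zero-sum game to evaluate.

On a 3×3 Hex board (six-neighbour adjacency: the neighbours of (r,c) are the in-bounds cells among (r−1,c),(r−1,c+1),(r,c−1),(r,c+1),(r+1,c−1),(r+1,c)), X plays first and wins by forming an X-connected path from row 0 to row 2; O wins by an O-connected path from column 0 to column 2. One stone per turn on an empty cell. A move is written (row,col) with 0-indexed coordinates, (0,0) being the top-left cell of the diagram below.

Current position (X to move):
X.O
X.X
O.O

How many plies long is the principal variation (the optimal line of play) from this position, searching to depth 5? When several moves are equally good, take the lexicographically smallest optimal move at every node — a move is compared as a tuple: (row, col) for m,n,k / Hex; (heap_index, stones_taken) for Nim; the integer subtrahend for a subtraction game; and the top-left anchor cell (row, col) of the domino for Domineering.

PV length from [X.O/X.X/O.O]: 2 plies

p1 X@[X.O/X.X/O.O]: (0,1)[XXO/X.X/O.O]-1* (1,1)[X.O/XXX/O.O]-1 (2,1)[X.O/X.X/OXO]-1
p2 O@[XXO/X.X/O.O]: (1,1)[XXO/XOX/O.O]+1* (2,1)[XXO/X.X/OOO]+1
p3 X@[XXO/XOX/O.O] terminal -1; root [X.O/X.X/O.O] d5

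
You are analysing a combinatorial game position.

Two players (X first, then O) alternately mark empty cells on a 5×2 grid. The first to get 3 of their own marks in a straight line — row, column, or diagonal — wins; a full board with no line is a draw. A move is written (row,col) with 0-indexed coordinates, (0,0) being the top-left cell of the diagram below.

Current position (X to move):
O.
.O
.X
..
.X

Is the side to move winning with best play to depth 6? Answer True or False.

X winning at [O./.O/.X/../.X]: True

ply 1, X at O./.O/.X/../.X | (0,1)=+0→OX/.O/.X/../.X; (1,0)=+0→O./XO/.X/../.X; (2,0)=+1→O./.O/XX/../.X*; (3,0)=+1→O./.O/.X/X./.X; (3,1)=+1→O./.O/.X/.X/.X; (4,0)=+0→O./.O/.X/../XX
ply 2, O at O./.O/XX/../.X | (0,1)=-1→OO/.O/XX/../.X*; (1,0)=-1→O./OO/XX/../.X; (3,0)=-1→O./.O/XX/O./.X; (3,1)=-1→O./.O/XX/.O/.X; (4,0)=-1→O./.O/XX/../OX
ply 3, X at OO/.O/XX/../.X | (1,0)=+1→OO/XO/XX/../.X*; (3,0)=+1→OO/.O/XX/X./.X; (3,1)=+1→OO/.O/XX/.X/.X; (4,0)=+1→OO/.O/XX/../XX
ply 4, O at OO/XO/XX/../.X | (3,0)=-1→OO/XO/XX/O./.X*; (3,1)=-1→OO/XO/XX/.O/.X; (4,0)=-1→OO/XO/XX/../OX
ply 5, X at OO/XO/XX/O./.X | (3,1)=+1→OO/XO/XX/OX/.X*; (4,0)=+0→OO/XO/XX/O./XX
ply 6: OO/XO/XX/OX/.X is terminal -1 (O); from O./.O/.X/../.X depth 6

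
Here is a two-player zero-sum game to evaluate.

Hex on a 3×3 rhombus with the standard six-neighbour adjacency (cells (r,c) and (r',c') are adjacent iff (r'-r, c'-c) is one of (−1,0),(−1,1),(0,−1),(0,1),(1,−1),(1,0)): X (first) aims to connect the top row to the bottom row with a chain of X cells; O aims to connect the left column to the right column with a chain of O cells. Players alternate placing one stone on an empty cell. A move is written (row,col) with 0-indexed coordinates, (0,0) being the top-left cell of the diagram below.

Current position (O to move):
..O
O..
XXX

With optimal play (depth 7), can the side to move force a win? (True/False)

ply 1, O at ..O/O../XXX | (0,0)=+1→O.O/O../XXX*; (0,1)=+1→.OO/O../XXX; (1,1)=+1→..O/OO./XXX; (1,2)=+1→..O/O.O/XXX
ply 2, X at O.O/O../XXX | (0,1)=-1→OXO/O../XXX*; (1,1)=-1→O.O/OX./XXX; (1,2)=-1→O.O/O.X/XXX
ply 3, O at OXO/O../XXX | (1,1)=+1→OXO/OO./XXX*; (1,2)=-1→OXO/O.O/XXX
ply 4: OXO/OO./XXX is terminal -1 (X); from ..O/O../XXX depth 7

O winning at [..O/O../XXX]: True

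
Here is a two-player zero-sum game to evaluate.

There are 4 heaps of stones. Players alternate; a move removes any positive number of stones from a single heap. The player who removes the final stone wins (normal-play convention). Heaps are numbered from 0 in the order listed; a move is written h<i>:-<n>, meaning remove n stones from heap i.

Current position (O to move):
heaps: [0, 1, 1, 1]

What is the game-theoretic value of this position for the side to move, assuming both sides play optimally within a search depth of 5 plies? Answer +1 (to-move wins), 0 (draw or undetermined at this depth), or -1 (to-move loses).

ply 1, O at (0,1,1,1) | h1:-1=+1→(0,0,1,1)*; h2:-1=+1→(0,1,0,1); h3:-1=+1→(0,1,1,0)
ply 2, X at (0,0,1,1) | h2:-1=-1→(0,0,0,1)*; h3:-1=-1→(0,0,1,0)
ply 3, O at (0,0,0,1) | h3:-1=+1→(0,0,0,0)*
ply 4: (0,0,0,0) is terminal -1 (X); from (0,1,1,1) depth 5

value((0,1,1,1), O) = +1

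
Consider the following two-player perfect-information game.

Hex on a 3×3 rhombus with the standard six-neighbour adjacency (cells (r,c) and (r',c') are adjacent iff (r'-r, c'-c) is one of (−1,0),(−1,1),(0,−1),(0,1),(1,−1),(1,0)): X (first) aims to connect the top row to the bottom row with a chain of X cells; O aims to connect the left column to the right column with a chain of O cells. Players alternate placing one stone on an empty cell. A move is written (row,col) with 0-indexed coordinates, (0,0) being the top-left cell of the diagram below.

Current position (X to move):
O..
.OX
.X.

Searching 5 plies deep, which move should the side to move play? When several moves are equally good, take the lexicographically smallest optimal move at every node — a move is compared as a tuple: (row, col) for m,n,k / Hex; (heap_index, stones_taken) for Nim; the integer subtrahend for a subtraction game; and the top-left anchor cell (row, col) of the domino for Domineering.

ply 1, X at O../.OX/.X. | (0,1)=-1→OX./.OX/.X.; (0,2)=+1→O.X/.OX/.X.*; (1,0)=-1→O../XOX/.X.; (2,0)=-1→O../.OX/XX.; (2,2)=-1→O../.OX/.XX
ply 2: O.X/.OX/.X. is terminal -1 (O); from O../.OX/.X. depth 5

X's best at [O../.OX/.X.]: (0,2)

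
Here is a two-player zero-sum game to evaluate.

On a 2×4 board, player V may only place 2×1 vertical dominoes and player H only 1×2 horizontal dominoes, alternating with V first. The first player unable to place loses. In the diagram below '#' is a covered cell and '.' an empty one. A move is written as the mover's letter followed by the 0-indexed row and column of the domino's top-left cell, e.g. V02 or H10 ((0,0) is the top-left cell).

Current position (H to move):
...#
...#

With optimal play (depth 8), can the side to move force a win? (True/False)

H winning at [...#/...#]: True

ply 1, H at ...#/...# | H00=+1→##.#/...#*; H01=+1→.###/...#; H10=+1→...#/##.#; H11=+1→...#/.###
ply 2, V at ##.#/...# | V02=-1→####/..##*
ply 3, H at ####/..## | H10=+1→####/####*
ply 4: ####/#### is terminal -1 (V); from ...#/...# depth 8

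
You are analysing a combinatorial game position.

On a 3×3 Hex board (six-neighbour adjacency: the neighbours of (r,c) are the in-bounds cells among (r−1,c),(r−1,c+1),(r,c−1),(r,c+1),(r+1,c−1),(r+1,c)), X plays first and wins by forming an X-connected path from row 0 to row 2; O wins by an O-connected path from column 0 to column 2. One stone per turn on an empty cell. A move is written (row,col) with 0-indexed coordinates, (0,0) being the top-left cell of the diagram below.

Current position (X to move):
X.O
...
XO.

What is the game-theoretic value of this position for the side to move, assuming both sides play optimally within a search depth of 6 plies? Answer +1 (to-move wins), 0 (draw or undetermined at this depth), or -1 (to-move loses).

ply 1, X at X.O/.../XO. | (0,1)=+1→XXO/.../XO.*; (1,0)=+1→X.O/X../XO.; (1,1)=+1→X.O/.X./XO.; (1,2)=-1→X.O/..X/XO.; (2,2)=-1→X.O/.../XOX
ply 2, O at XXO/.../XO. | (1,0)=-1→XXO/O../XO.*; (1,1)=-1→XXO/.O./XO.; (1,2)=-1→XXO/..O/XO.; (2,2)=-1→XXO/.../XOO
ply 3, X at XXO/O../XO. | (1,1)=+1→XXO/OX./XO.*; (1,2)=-1→XXO/O.X/XO.; (2,2)=-1→XXO/O../XOX
ply 4: XXO/OX./XO. is terminal -1 (O); from X.O/.../XO. depth 6

value(X.O/.../XO., X) = +1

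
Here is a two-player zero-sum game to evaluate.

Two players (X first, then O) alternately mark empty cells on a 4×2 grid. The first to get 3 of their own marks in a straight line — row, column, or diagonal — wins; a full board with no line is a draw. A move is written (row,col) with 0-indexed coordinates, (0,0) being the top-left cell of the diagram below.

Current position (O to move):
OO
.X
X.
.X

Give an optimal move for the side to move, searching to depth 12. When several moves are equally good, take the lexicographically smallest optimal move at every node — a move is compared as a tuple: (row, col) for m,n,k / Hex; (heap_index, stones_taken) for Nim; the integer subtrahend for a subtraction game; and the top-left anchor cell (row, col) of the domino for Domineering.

O's best at [OO/.X/X./.X]: (2,1)

p1 O@[OO/.X/X./.X]: (1,0)[OO/OX/X./.X]-1 (2,1)[OO/.X/XO/.X]+0* (3,0)[OO/.X/X./OX]-1
p2 X@[OO/.X/XO/.X]: (1,0)[OO/XX/XO/.X]+0* (3,0)[OO/.X/XO/XX]+0
p3 O@[OO/XX/XO/.X]: (3,0)[OO/XX/XO/OX]+0*
p4 X@[OO/XX/XO/OX] terminal +0; root [OO/.X/X./.X] d12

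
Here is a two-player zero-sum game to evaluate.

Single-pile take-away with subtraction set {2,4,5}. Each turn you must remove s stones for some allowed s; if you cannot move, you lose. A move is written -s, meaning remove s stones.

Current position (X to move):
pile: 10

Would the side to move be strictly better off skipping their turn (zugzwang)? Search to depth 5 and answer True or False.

zugzwang(10, X) = False

p1 X@[10]: -2[8]+1* -4[6]-1 -5[5]-1
p2 O@[8]: -2[6]-1* -4[4]-1 -5[3]-1
p3 X@[6]: -2[4]-1 -4[2]-1 -5[1]+1*
p4 O@[1] terminal -1; root [10] d5
pass branch (O moves first from the same position):
  | p1 O@[10]: -2[8]+1* -4[6]-1 -5[5]-1
  | p2 X@[8]: -2[6]-1* -4[4]-1 -5[3]-1
  | p3 O@[6]: -2[4]-1 -4[2]-1 -5[1]+1*
  | p4 X@[1] terminal -1; root [10] d5
X moving scores +1; X passing scores -1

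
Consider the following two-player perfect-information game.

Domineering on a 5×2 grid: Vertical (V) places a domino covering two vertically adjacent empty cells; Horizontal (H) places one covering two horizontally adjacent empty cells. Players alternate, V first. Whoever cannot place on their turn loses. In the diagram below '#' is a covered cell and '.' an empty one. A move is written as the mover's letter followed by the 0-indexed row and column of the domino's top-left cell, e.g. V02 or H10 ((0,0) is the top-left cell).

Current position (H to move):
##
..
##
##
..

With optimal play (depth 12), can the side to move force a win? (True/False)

H winning at [##/../##/##/..]: True

p1 H@[##/../##/##/..]: H10[##/##/##/##/..]+1* H40[##/../##/##/##]+1
p2 V@[##/##/##/##/..] terminal -1; root [##/../##/##/..] d12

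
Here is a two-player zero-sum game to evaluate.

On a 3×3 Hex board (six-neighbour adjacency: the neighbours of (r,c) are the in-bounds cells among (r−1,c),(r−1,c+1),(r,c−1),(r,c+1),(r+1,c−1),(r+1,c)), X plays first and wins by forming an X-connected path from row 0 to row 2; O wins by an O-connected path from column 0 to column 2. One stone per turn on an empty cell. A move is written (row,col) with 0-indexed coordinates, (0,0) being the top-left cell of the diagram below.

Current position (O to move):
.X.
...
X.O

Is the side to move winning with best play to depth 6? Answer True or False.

O winning at [.X./.../X.O]: False

[.X./.../X.O] O move#1: (0,0):-1/OX./.../X.O*, (0,2):-1/.XO/.../X.O, (1,0):-1/.X./O../X.O, (1,1):-1/.X./.O./X.O, (1,2):-1/.X./..O/X.O, (2,1):-1/.X./.../XOO
[OX./.../X.O] X move#2: (0,2):+1/OXX/.../X.O*, (1,0):+1/OX./X../X.O, (1,1):+1/OX./.X./X.O, (1,2):+1/OX./..X/X.O, (2,1):+1/OX./.../XXO
[OXX/.../X.O] O move#3: (1,0):-1/OXX/O../X.O*, (1,1):-1/OXX/.O./X.O, (1,2):-1/OXX/..O/X.O, (2,1):-1/OXX/.../XOO
[OXX/O../X.O] X move#4: (1,1):+1/OXX/OX./X.O*, (1,2):+1/OXX/O.X/X.O, (2,1):+1/OXX/O../XXO
[OXX/OX./X.O] end (terminal -1, O#5); searched .X./.../X.O to 6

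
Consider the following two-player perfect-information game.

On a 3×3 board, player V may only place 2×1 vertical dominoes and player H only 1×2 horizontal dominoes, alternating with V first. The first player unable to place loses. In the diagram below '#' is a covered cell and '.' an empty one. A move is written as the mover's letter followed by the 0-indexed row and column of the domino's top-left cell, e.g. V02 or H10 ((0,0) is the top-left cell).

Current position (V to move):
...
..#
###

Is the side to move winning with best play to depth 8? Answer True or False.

[.../..#/###] V move#1: V00:-1/#../#.#/###, V01:+1/.#./.##/###*
[.#./.##/###] end (terminal -1, H#2); searched .../..#/### to 8

V winning at [.../..#/###]: True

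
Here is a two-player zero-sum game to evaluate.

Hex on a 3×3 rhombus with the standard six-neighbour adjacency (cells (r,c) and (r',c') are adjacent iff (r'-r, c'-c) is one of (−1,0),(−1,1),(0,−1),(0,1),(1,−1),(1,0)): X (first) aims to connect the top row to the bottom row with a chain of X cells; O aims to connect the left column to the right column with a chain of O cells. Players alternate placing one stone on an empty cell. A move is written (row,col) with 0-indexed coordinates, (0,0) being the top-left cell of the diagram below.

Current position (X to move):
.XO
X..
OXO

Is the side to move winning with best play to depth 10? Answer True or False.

X winning at [.XO/X../OXO]: True

ply 1, X at .XO/X../OXO | (0,0)=-1→XXO/X../OXO; (1,1)=+1→.XO/XX./OXO*; (1,2)=-1→.XO/X.X/OXO
ply 2: .XO/XX./OXO is terminal -1 (O); from .XO/X../OXO depth 10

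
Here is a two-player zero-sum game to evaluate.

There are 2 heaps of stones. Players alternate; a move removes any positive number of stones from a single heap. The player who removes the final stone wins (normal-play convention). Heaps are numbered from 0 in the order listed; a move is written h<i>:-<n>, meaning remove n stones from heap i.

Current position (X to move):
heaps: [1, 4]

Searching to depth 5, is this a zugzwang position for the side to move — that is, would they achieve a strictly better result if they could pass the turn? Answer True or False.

[(1,4)] X move#1: h0:-1:-1/(0,4), h1:-1:-1/(1,3), h1:-2:-1/(1,2), h1:-3:+1/(1,1)*, h1:-4:-1/(1,0)
[(1,1)] O move#2: h0:-1:-1/(0,1)*, h1:-1:-1/(1,0)
[(0,1)] X move#3: h1:-1:+1/(0,0)*
[(0,0)] end (terminal -1, O#4); searched (1,4) to 5
suppose X passes — search the same position with O to move:
pass> [(1,4)] O move#1: h0:-1:-1/(0,4), h1:-1:-1/(1,3), h1:-2:-1/(1,2), h1:-3:+1/(1,1)*, h1:-4:-1/(1,0)
pass> [(1,1)] X move#2: h0:-1:-1/(0,1)*, h1:-1:-1/(1,0)
pass> [(0,1)] O move#3: h1:-1:+1/(0,0)*
pass> [(0,0)] end (terminal -1, X#4); searched (1,4) to 5
for X: play +1, pass -1

zugzwang((1,4), X) = False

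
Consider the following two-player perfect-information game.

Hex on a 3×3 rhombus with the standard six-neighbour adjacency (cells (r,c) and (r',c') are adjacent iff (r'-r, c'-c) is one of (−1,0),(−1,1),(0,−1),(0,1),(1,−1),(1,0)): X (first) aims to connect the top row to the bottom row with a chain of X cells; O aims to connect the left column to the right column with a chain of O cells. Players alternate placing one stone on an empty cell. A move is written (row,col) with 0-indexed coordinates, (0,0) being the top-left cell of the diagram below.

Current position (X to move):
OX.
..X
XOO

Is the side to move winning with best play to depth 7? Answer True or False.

X winning at [OX./..X/XOO]: True

ply 1, X at OX./..X/XOO | (0,2)=+1→OXX/..X/XOO*; (1,0)=+1→OX./X.X/XOO; (1,1)=+1→OX./.XX/XOO
ply 2, O at OXX/..X/XOO | (1,0)=-1→OXX/O.X/XOO*; (1,1)=-1→OXX/.OX/XOO
ply 3, X at OXX/O.X/XOO | (1,1)=+1→OXX/OXX/XOO*
ply 4: OXX/OXX/XOO is terminal -1 (O); from OX./..X/XOO depth 7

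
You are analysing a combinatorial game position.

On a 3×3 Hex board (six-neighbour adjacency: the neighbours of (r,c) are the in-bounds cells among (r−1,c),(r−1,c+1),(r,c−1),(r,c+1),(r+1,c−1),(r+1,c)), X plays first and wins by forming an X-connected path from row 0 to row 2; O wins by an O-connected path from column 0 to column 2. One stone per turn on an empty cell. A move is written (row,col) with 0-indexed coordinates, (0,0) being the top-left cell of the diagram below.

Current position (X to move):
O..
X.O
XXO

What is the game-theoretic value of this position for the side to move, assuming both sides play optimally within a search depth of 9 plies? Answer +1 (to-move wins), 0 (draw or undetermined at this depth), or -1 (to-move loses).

p1 X@[O../X.O/XXO]: (0,1)[OX./X.O/XXO]+1* (0,2)[O.X/X.O/XXO]+1 (1,1)[O../XXO/XXO]+1
p2 O@[OX./X.O/XXO] terminal -1; root [O../X.O/XXO] d9

value(O../X.O/XXO, X) = +1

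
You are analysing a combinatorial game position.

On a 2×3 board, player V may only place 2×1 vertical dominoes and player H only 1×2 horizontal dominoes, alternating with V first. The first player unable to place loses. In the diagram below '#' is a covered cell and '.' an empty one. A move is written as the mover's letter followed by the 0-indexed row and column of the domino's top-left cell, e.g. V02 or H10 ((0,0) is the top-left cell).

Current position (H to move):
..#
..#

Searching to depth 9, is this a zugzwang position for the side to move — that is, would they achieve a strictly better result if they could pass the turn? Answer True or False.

ply 1, H at ..#/..# | H00=+1→###/..#*; H10=+1→..#/###
ply 2: ###/..# is terminal -1 (V); from ..#/..# depth 9
suppose H passes — search the same position with V to move:
pass> ply 1, V at ..#/..# | V00=+1→#.#/#.#*; V01=+1→.##/.##
pass> ply 2: #.#/#.# is terminal -1 (H); from ..#/..# depth 9
for H: play +1, pass -1

zugzwang(..#/..#, H) = False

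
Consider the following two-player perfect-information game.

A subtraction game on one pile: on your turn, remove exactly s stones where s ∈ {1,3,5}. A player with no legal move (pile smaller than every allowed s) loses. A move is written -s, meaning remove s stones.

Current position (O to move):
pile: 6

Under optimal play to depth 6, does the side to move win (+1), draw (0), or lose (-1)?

ply 1, O at 6 | -1=-1→5*; -3=-1→3; -5=-1→1
ply 2, X at 5 | -1=+1→4*; -3=+1→2; -5=+1→0
ply 3, O at 4 | -1=-1→3*; -3=-1→1
ply 4, X at 3 | -1=+1→2*; -3=+1→0
ply 5, O at 2 | -1=-1→1*
ply 6, X at 1 | -1=+1→0*
ply 7: 0 is terminal -1 (O); from 6 depth 6

value(6, O) = -1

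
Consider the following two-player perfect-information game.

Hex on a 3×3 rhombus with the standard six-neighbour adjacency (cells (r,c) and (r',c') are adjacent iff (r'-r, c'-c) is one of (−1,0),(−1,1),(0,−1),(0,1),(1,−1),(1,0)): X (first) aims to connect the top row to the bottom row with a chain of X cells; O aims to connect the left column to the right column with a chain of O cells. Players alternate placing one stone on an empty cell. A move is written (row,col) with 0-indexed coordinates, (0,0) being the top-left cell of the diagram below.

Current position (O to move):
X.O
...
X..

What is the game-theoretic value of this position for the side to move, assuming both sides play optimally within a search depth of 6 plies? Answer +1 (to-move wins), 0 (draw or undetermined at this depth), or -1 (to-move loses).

p1 O@[X.O/.../X..]: (0,1)[XOO/.../X..]-1 (1,0)[X.O/O../X..]+1* (1,1)[X.O/.O./X..]-1 (1,2)[X.O/..O/X..]-1 (2,1)[X.O/.../XO.]-1 (2,2)[X.O/.../X.O]-1
p2 X@[X.O/O../X..]: (0,1)[XXO/O../X..]-1* (1,1)[X.O/OX./X..]-1 (1,2)[X.O/O.X/X..]-1 (2,1)[X.O/O../XX.]-1 (2,2)[X.O/O../X.X]-1
p3 O@[XXO/O../X..]: (1,1)[XXO/OO./X..]+1* (1,2)[XXO/O.O/X..]-1 (2,1)[XXO/O../XO.]-1 (2,2)[XXO/O../X.O]-1
p4 X@[XXO/OO./X..] terminal -1; root [X.O/.../X..] d6

value(X.O/.../X.., O) = +1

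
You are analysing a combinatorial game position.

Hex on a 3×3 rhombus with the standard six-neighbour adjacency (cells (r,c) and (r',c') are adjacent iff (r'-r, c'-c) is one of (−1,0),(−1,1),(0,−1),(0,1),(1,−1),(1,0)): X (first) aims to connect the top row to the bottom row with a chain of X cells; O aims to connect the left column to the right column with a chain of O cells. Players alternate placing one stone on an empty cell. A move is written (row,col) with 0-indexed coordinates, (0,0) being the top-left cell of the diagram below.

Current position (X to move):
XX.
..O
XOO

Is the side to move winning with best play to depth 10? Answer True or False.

X winning at [XX./..O/XOO]: True

ply 1, X at XX./..O/XOO | (0,2)=+1→XXX/..O/XOO*; (1,0)=+1→XX./X.O/XOO; (1,1)=+1→XX./.XO/XOO
ply 2, O at XXX/..O/XOO | (1,0)=-1→XXX/O.O/XOO*; (1,1)=-1→XXX/.OO/XOO
ply 3, X at XXX/O.O/XOO | (1,1)=+1→XXX/OXO/XOO*
ply 4: XXX/OXO/XOO is terminal -1 (O); from XX./..O/XOO depth 10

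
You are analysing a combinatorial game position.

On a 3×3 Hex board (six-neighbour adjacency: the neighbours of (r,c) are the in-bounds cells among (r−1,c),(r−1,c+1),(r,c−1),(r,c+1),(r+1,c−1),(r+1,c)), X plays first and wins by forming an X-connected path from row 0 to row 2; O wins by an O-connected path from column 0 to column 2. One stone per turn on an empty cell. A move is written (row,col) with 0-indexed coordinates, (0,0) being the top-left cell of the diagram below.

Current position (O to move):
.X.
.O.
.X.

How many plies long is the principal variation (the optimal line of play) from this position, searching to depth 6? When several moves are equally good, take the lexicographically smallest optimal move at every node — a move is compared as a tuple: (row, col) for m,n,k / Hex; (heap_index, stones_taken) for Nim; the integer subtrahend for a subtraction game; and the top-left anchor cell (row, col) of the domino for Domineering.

PV length from [.X./.O./.X.]: 5 plies

ply 1, O at .X./.O./.X. | (0,0)=+1→OX./.O./.X.*; (0,2)=+1→.XO/.O./.X.; (1,0)=+1→.X./OO./.X.; (1,2)=+1→.X./.OO/.X.; (2,0)=+1→.X./.O./OX.; (2,2)=+1→.X./.O./.XO
ply 2, X at OX./.O./.X. | (0,2)=-1→OXX/.O./.X.*; (1,0)=-1→OX./XO./.X.; (1,2)=-1→OX./.OX/.X.; (2,0)=-1→OX./.O./XX.; (2,2)=-1→OX./.O./.XX
ply 3, O at OXX/.O./.X. | (1,0)=-1→OXX/OO./.X.; (1,2)=+1→OXX/.OO/.X.*; (2,0)=-1→OXX/.O./OX.; (2,2)=-1→OXX/.O./.XO
ply 4, X at OXX/.OO/.X. | (1,0)=-1→OXX/XOO/.X.*; (2,0)=-1→OXX/.OO/XX.; (2,2)=-1→OXX/.OO/.XX
ply 5, O at OXX/XOO/.X. | (2,0)=+1→OXX/XOO/OX.*; (2,2)=-1→OXX/XOO/.XO
ply 6: OXX/XOO/OX. is terminal -1 (X); from .X./.O./.X. depth 6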